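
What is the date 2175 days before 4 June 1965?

−365 (one year) → Jun 4, 1964 (1810 left).
−366 (one year; includes Feb 29, 1964) → Jun 4, 1963 (1444 left).
−365 (one year) → Jun 4, 1962 (1079 left).
−365 (one year) → Jun 4, 1961 (714 left).
−365 (one year) → Jun 4, 1960 (349 left).
−4 → May 31, 1960 (end of May, 31 days; 345 left).
−31 → Apr 30, 1960 (end of Apr, 30 days; 314 left).
−30 → Mar 31, 1960 (end of Mar, 31 days; 284 left).
−31 → Feb 29, 1960 (end of Feb, 29 days; 253 left).
−29 → Jan 31, 1960 (end of Jan, 31 days; 224 left).
−31 → Dec 31, 1959 (end of Dec, 31 days; 193 left).
−31 → Nov 30, 1959 (end of Nov, 30 days; 162 left).
−30 → Oct 31, 1959 (end of Oct, 31 days; 132 left).
−31 → Sep 30, 1959 (end of Sep, 30 days; 101 left).
−30 → Aug 31, 1959 (end of Aug, 31 days; 71 left).
−31 → Jul 31, 1959 (end of Jul, 31 days; 40 left).
−31 → Jun 30, 1959 (end of Jun, 30 days; 9 left).
−9 → Jun 21, 1959.

June 21, 1959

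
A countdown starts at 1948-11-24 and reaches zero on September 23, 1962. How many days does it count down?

Nov 24, 1948 → Nov 24, 1949: 365 days.
Nov 24, 1949 → Nov 24, 1950: 365 days.
Nov 24, 1950 → Nov 24, 1951: 365 days.
Nov 24, 1951 → Nov 24, 1952: 366 days (Feb 29, 1952 is in that span).
Nov 24, 1952 → Nov 24, 1953: 365 days.
Nov 24, 1953 → Nov 24, 1954: 365 days.
Nov 24, 1954 → Nov 24, 1955: 365 days.
Nov 24, 1955 → Nov 24, 1956: 366 days (Feb 29, 1956 is in that span).
Nov 24, 1956 → Nov 24, 1957: 365 days.
Nov 24, 1957 → Nov 24, 1958: 365 days.
Nov 24, 1958 → Nov 24, 1959: 365 days.
Nov 24, 1959 → Nov 24, 1960: 366 days (Feb 29, 1960 is in that span).
Nov 24, 1960 → Nov 24, 1961: 365 days.
Nov 24, 1961 → Dec 24, 1961: 30 days (November has 30).
Dec 24, 1961 → Jan 24, 1962: 31 days (December has 31).
Jan 24, 1962 → Feb 24, 1962: 31 days (January has 31).
Feb 24, 1962 → Mar 24, 1962: 28 days (February has 28).
Mar 24, 1962 → Apr 24, 1962: 31 days (March has 31).
Apr 24, 1962 → May 24, 1962: 30 days (April has 30).
May 24, 1962 → Jun 24, 1962: 31 days (May has 31).
Jun 24, 1962 → Jul 24, 1962: 30 days (June has 30).
Jul 24, 1962 → Aug 24, 1962: 31 days (July has 31).
Aug 24, 1962 → Sep 23, 1962: 30 days.
Total: 5051 days.

5051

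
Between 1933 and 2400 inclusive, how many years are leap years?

Multiples of 4 in [1933,2400]: 117.
Of those, multiples of 100: 5 (not leap unless ÷400).
Multiples of 400: 2.
Leap years = 117 − 5 + 2 = 114.

114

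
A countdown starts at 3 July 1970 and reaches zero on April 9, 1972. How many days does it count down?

Jul 3, 1970 → Jul 3, 1971: 365 days.
Jul 3, 1971 → Aug 3, 1971: 31 days (July has 31).
Aug 3, 1971 → Sep 3, 1971: 31 days (August has 31).
Sep 3, 1971 → Oct 3, 1971: 30 days (September has 30).
Oct 3, 1971 → Nov 3, 1971: 31 days (October has 31).
Nov 3, 1971 → Dec 3, 1971: 30 days (November has 30).
Dec 3, 1971 → Jan 3, 1972: 31 days (December has 31).
Jan 3, 1972 → Feb 3, 1972: 31 days (January has 31).
Feb 3, 1972 → Mar 3, 1972: 29 days (February has 29).
Mar 3, 1972 → Apr 3, 1972: 31 days (March has 31).
Apr 3, 1972 → Apr 9, 1972: 6 days.
Total: 646 days.

646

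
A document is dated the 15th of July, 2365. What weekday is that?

Doomsday rule: the anchor day for the 2300s is Wednesday. For year 65: 65÷12 = 5 r 5, and 5÷4 = 1, so 5+5+1 = 11.
Wednesday + 11 ≡ Sunday — that's 2365's doomsday.
In July the doomsday date is Jul 11.
Jul 15 is 4 days after Jul 11; 4 mod 7 = 4, so Sunday + 4 = Thursday.

Thursday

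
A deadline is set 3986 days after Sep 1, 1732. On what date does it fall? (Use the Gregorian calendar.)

August 1, 1743

+365 (one year) → Sep 1, 1733 (3621 left).
+365 (one year) → Sep 1, 1734 (3256 left).
+365 (one year) → Sep 1, 1735 (2891 left).
+366 (one year; includes Feb 29, 1736) → Sep 1, 1736 (2525 left).
+365 (one year) → Sep 1, 1737 (2160 left).
+365 (one year) → Sep 1, 1738 (1795 left).
+365 (one year) → Sep 1, 1739 (1430 left).
+366 (one year; includes Feb 29, 1740) → Sep 1, 1740 (1064 left).
+365 (one year) → Sep 1, 1741 (699 left).
+365 (one year) → Sep 1, 1742 (334 left).
Sep has 30 days: +30 → Oct 1, 1742 (304 left).
Oct has 31 days: +31 → Nov 1, 1742 (273 left).
Nov has 30 days: +30 → Dec 1, 1742 (243 left).
Dec has 31 days: +31 → Jan 1, 1743 (212 left).
Jan has 31 days: +31 → Feb 1, 1743 (181 left).
Feb has 28 days: +28 → Mar 1, 1743 (153 left).
Mar has 31 days: +31 → Apr 1, 1743 (122 left).
Apr has 30 days: +30 → May 1, 1743 (92 left).
May has 31 days: +31 → Jun 1, 1743 (61 left).
Jun has 30 days: +30 → Jul 1, 1743 (31 left).
Jul has 31 days: +31 → Aug 1, 1743 (0 left).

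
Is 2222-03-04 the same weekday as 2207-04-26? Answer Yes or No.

No

From Apr 26, 2207 to Mar 4, 2222 is 5426 days.
5426 mod 7 = 1, so they are different weekdays.
(Apr 26, 2207 is a Sunday; Mar 4, 2222 is a Monday.)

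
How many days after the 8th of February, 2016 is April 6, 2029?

4806

Feb 8, 2016 → Feb 8, 2017: 366 days (Feb 29, 2016 is in that span).
Feb 8, 2017 → Feb 8, 2018: 365 days.
Feb 8, 2018 → Feb 8, 2019: 365 days.
Feb 8, 2019 → Feb 8, 2020: 365 days.
Feb 8, 2020 → Feb 8, 2021: 366 days (Feb 29, 2020 is in that span).
Feb 8, 2021 → Feb 8, 2022: 365 days.
Feb 8, 2022 → Feb 8, 2023: 365 days.
Feb 8, 2023 → Feb 8, 2024: 365 days.
Feb 8, 2024 → Feb 8, 2025: 366 days (Feb 29, 2024 is in that span).
Feb 8, 2025 → Feb 8, 2026: 365 days.
Feb 8, 2026 → Feb 8, 2027: 365 days.
Feb 8, 2027 → Feb 8, 2028: 365 days.
Feb 8, 2028 → Feb 8, 2029: 366 days (Feb 29, 2028 is in that span).
Feb 8, 2029 → Mar 8, 2029: 28 days (February has 28).
Mar 8, 2029 → Apr 6, 2029: 29 days.
Total: 4806 days.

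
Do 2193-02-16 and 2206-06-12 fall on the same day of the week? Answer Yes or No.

From Feb 16, 2193 to Jun 12, 2206 is 4863 days.
4863 mod 7 = 5, so they are different weekdays.
(Feb 16, 2193 is a Saturday; Jun 12, 2206 is a Thursday.)

No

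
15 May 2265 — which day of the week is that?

Doomsday rule: the anchor day for the 2200s is Friday. For year 65: 65÷12 = 5 r 5, and 5÷4 = 1, so 5+5+1 = 11.
Friday + 11 ≡ Tuesday — that's 2265's doomsday.
In May the doomsday date is May 9.
May 15 is 6 days after May 9; 6 mod 7 = 6, so Tuesday + 6 = Monday.

Monday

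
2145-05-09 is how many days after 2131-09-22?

Sep 22, 2131 → Sep 22, 2132: 366 days (Feb 29, 2132 is in that span).
Sep 22, 2132 → Sep 22, 2133: 365 days.
Sep 22, 2133 → Sep 22, 2134: 365 days.
Sep 22, 2134 → Sep 22, 2135: 365 days.
Sep 22, 2135 → Sep 22, 2136: 366 days (Feb 29, 2136 is in that span).
Sep 22, 2136 → Sep 22, 2137: 365 days.
Sep 22, 2137 → Sep 22, 2138: 365 days.
Sep 22, 2138 → Sep 22, 2139: 365 days.
Sep 22, 2139 → Sep 22, 2140: 366 days (Feb 29, 2140 is in that span).
Sep 22, 2140 → Sep 22, 2141: 365 days.
Sep 22, 2141 → Sep 22, 2142: 365 days.
Sep 22, 2142 → Sep 22, 2143: 365 days.
Sep 22, 2143 → Sep 22, 2144: 366 days (Feb 29, 2144 is in that span).
Sep 22, 2144 → Oct 22, 2144: 30 days (September has 30).
Oct 22, 2144 → Nov 22, 2144: 31 days (October has 31).
Nov 22, 2144 → Dec 22, 2144: 30 days (November has 30).
Dec 22, 2144 → Jan 22, 2145: 31 days (December has 31).
Jan 22, 2145 → Feb 22, 2145: 31 days (January has 31).
Feb 22, 2145 → Mar 22, 2145: 28 days (February has 28).
Mar 22, 2145 → Apr 22, 2145: 31 days (March has 31).
Apr 22, 2145 → May 9, 2145: 17 days.
Total: 4978 days.

4978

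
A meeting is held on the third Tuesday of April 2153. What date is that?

April 1, 2153 is a Sunday.
The first Tuesday is therefore April 3 (2 days later).
The third Tuesday is 3 + 2×7 = April 17.

April 17, 2153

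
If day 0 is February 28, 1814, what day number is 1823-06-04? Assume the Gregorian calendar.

Feb 28, 1814 → Feb 28, 1815: 365 days.
Feb 28, 1815 → Feb 28, 1816: 365 days.
Feb 28, 1816 → Feb 28, 1817: 366 days (Feb 29, 1816 is in that span).
Feb 28, 1817 → Feb 28, 1818: 365 days.
Feb 28, 1818 → Feb 28, 1819: 365 days.
Feb 28, 1819 → Feb 28, 1820: 365 days.
Feb 28, 1820 → Feb 28, 1821: 366 days (Feb 29, 1820 is in that span).
Feb 28, 1821 → Feb 28, 1822: 365 days.
Feb 28, 1822 → Feb 28, 1823: 365 days.
Feb 28, 1823 → Mar 28, 1823: 28 days (February has 28).
Mar 28, 1823 → Apr 28, 1823: 31 days (March has 31).
Apr 28, 1823 → May 28, 1823: 30 days (April has 30).
May 28, 1823 → Jun 4, 1823: 7 days.
Total: 3383 days.

3383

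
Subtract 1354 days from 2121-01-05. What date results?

April 22, 2117

−366 (one year; includes Feb 29, 2120) → Jan 5, 2120 (988 left).
−365 (one year) → Jan 5, 2119 (623 left).
−365 (one year) → Jan 5, 2118 (258 left).
−5 → Dec 31, 2117 (end of Dec, 31 days; 253 left).
−31 → Nov 30, 2117 (end of Nov, 30 days; 222 left).
−30 → Oct 31, 2117 (end of Oct, 31 days; 192 left).
−31 → Sep 30, 2117 (end of Sep, 30 days; 161 left).
−30 → Aug 31, 2117 (end of Aug, 31 days; 131 left).
−31 → Jul 31, 2117 (end of Jul, 31 days; 100 left).
−31 → Jun 30, 2117 (end of Jun, 30 days; 69 left).
−30 → May 31, 2117 (end of May, 31 days; 39 left).
−31 → Apr 30, 2117 (end of Apr, 30 days; 8 left).
−8 → Apr 22, 2117.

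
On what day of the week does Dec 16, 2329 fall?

Monday

Doomsday rule: the anchor day for the 2300s is Wednesday. For year 29: 29÷12 = 2 r 5, and 5÷4 = 1, so 2+5+1 = 8.
Wednesday + 8 ≡ Thursday — that's 2329's doomsday.
In December the doomsday date is Dec 12.
Dec 16 is 4 days after Dec 12; 4 mod 7 = 4, so Thursday + 4 = Monday.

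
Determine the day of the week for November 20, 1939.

Monday

Doomsday rule: the anchor day for the 1900s is Wednesday. For year 39: 39÷12 = 3 r 3, and 3÷4 = 0, so 3+3+0 = 6.
Wednesday + 6 ≡ Tuesday — that's 1939's doomsday.
In November the doomsday date is Nov 7.
Nov 20 is 13 days after Nov 7; 13 mod 7 = 6, so Tuesday + 6 = Monday.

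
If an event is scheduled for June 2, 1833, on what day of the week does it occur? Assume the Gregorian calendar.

January 1, 1833 is a Tuesday.
Jan 1, 1833 → Feb 1, 1833: 31 days (January has 31).
Feb 1, 1833 → Mar 1, 1833: 28 days (February has 28).
Mar 1, 1833 → Apr 1, 1833: 31 days (March has 31).
Apr 1, 1833 → May 1, 1833: 30 days (April has 30).
May 1, 1833 → Jun 1, 1833: 31 days (May has 31).
Jun 1, 1833 → Jun 2, 1833: 1 days.
Total: 152 days.
152 mod 7 = 5, so Tuesday + 5 = Sunday.

Sunday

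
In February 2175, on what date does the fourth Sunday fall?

February 1, 2175 is a Wednesday.
The first Sunday is therefore February 5 (4 days later).
The fourth Sunday is 5 + 3×7 = February 26.

February 26, 2175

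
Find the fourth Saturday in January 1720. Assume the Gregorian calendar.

January 1, 1720 is a Monday.
The first Saturday is therefore January 6 (5 days later).
The fourth Saturday is 6 + 3×7 = January 27.

January 27, 1720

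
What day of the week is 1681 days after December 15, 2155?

Dec 15, 2155 is a Monday.
1681 mod 7 = 1, so 1681 days after a Monday is Monday + 1 = Tuesday.

Tuesday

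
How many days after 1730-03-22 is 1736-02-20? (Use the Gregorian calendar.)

2161

Mar 22, 1730 → Mar 22, 1731: 365 days.
Mar 22, 1731 → Mar 22, 1732: 366 days (Feb 29, 1732 is in that span).
Mar 22, 1732 → Mar 22, 1733: 365 days.
Mar 22, 1733 → Mar 22, 1734: 365 days.
Mar 22, 1734 → Mar 22, 1735: 365 days.
Mar 22, 1735 → Apr 22, 1735: 31 days (March has 31).
Apr 22, 1735 → May 22, 1735: 30 days (April has 30).
May 22, 1735 → Jun 22, 1735: 31 days (May has 31).
Jun 22, 1735 → Jul 22, 1735: 30 days (June has 30).
Jul 22, 1735 → Aug 22, 1735: 31 days (July has 31).
Aug 22, 1735 → Sep 22, 1735: 31 days (August has 31).
Sep 22, 1735 → Oct 22, 1735: 30 days (September has 30).
Oct 22, 1735 → Nov 22, 1735: 31 days (October has 31).
Nov 22, 1735 → Dec 22, 1735: 30 days (November has 30).
Dec 22, 1735 → Jan 22, 1736: 31 days (December has 31).
Jan 22, 1736 → Feb 20, 1736: 29 days.
Total: 2161 days.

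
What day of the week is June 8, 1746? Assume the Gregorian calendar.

Doomsday rule: the anchor day for the 1700s is Sunday. For year 46: 46÷12 = 3 r 10, and 10÷4 = 2, so 3+10+2 = 15.
Sunday + 15 ≡ Monday — that's 1746's doomsday.
In June the doomsday date is Jun 6.
Jun 8 is 2 days after Jun 6; 2 mod 7 = 2, so Monday + 2 = Wednesday.

Wednesday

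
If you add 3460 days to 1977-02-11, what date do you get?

+365 (one year) → Feb 11, 1978 (3095 left).
+365 (one year) → Feb 11, 1979 (2730 left).
+365 (one year) → Feb 11, 1980 (2365 left).
+366 (one year; includes Feb 29, 1980) → Feb 11, 1981 (1999 left).
+365 (one year) → Feb 11, 1982 (1634 left).
+365 (one year) → Feb 11, 1983 (1269 left).
+365 (one year) → Feb 11, 1984 (904 left).
+366 (one year; includes Feb 29, 1984) → Feb 11, 1985 (538 left).
+365 (one year) → Feb 11, 1986 (173 left).
Feb has 28 days: +18 → Mar 1, 1986 (155 left).
Mar has 31 days: +31 → Apr 1, 1986 (124 left).
Apr has 30 days: +30 → May 1, 1986 (94 left).
May has 31 days: +31 → Jun 1, 1986 (63 left).
Jun has 30 days: +30 → Jul 1, 1986 (33 left).
Jul has 31 days: +31 → Aug 1, 1986 (2 left).
+2 → Aug 3, 1986.

August 3, 1986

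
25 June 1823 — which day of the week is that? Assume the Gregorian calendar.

Wednesday

Doomsday rule: the anchor day for the 1800s is Friday. For year 23: 23÷12 = 1 r 11, and 11÷4 = 2, so 1+11+2 = 14.
Friday + 14 ≡ Friday — that's 1823's doomsday.
In June the doomsday date is Jun 6.
Jun 25 is 19 days after Jun 6; 19 mod 7 = 5, so Friday + 5 = Wednesday.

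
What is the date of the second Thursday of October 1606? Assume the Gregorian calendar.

October 1, 1606 is a Sunday.
The first Thursday is therefore October 5 (4 days later).
The second Thursday is 5 + 1×7 = October 12.

October 12, 1606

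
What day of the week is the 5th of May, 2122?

Tuesday

Doomsday rule: the anchor day for the 2100s is Sunday. For year 22: 22÷12 = 1 r 10, and 10÷4 = 2, so 1+10+2 = 13.
Sunday + 13 ≡ Saturday — that's 2122's doomsday.
In May the doomsday date is May 9.
May 5 is 4 days before May 9; 4 mod 7 = 4, so Saturday − 4 = Tuesday.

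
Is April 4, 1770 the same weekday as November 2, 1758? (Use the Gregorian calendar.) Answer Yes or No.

From Nov 2, 1758 to Apr 4, 1770 is 4171 days.
4171 mod 7 = 6, so they are different weekdays.
(Nov 2, 1758 is a Thursday; Apr 4, 1770 is a Wednesday.)

No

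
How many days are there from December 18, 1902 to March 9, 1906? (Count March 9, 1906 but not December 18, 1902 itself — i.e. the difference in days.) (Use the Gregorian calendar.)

1177

Dec 18, 1902 → Dec 18, 1903: 365 days.
Dec 18, 1903 → Dec 18, 1904: 366 days (Feb 29, 1904 is in that span).
Dec 18, 1904 → Dec 18, 1905: 365 days.
Dec 18, 1905 → Jan 18, 1906: 31 days (December has 31).
Jan 18, 1906 → Feb 18, 1906: 31 days (January has 31).
Feb 18, 1906 → Mar 9, 1906: 19 days.
Total: 1177 days.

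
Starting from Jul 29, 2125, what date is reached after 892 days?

+365 (one year) → Jul 29, 2126 (527 left).
+365 (one year) → Jul 29, 2127 (162 left).
Jul has 31 days: +3 → Aug 1, 2127 (159 left).
Aug has 31 days: +31 → Sep 1, 2127 (128 left).
Sep has 30 days: +30 → Oct 1, 2127 (98 left).
Oct has 31 days: +31 → Nov 1, 2127 (67 left).
Nov has 30 days: +30 → Dec 1, 2127 (37 left).
Dec has 31 days: +31 → Jan 1, 2128 (6 left).
+6 → Jan 7, 2128.

January 7, 2128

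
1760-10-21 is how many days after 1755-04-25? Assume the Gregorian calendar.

2006

Apr 25, 1755 → Apr 25, 1756: 366 days (Feb 29, 1756 is in that span).
Apr 25, 1756 → Apr 25, 1757: 365 days.
Apr 25, 1757 → Apr 25, 1758: 365 days.
Apr 25, 1758 → Apr 25, 1759: 365 days.
Apr 25, 1759 → Apr 25, 1760: 366 days (Feb 29, 1760 is in that span).
Apr 25, 1760 → May 25, 1760: 30 days (April has 30).
May 25, 1760 → Jun 25, 1760: 31 days (May has 31).
Jun 25, 1760 → Jul 25, 1760: 30 days (June has 30).
Jul 25, 1760 → Aug 25, 1760: 31 days (July has 31).
Aug 25, 1760 → Sep 25, 1760: 31 days (August has 31).
Sep 25, 1760 → Oct 21, 1760: 26 days.
Total: 2006 days.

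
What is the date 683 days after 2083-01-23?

December 6, 2084

+365 (one year) → Jan 23, 2084 (318 left).
Jan has 31 days: +9 → Feb 1, 2084 (309 left).
Feb has 29 days: +29 → Mar 1, 2084 (280 left).
Mar has 31 days: +31 → Apr 1, 2084 (249 left).
Apr has 30 days: +30 → May 1, 2084 (219 left).
May has 31 days: +31 → Jun 1, 2084 (188 left).
Jun has 30 days: +30 → Jul 1, 2084 (158 left).
Jul has 31 days: +31 → Aug 1, 2084 (127 left).
Aug has 31 days: +31 → Sep 1, 2084 (96 left).
Sep has 30 days: +30 → Oct 1, 2084 (66 left).
Oct has 31 days: +31 → Nov 1, 2084 (35 left).
Nov has 30 days: +30 → Dec 1, 2084 (5 left).
+5 → Dec 6, 2084.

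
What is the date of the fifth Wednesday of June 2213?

June 1, 2213 is a Tuesday.
The first Wednesday is therefore June 2 (1 days later).
The fifth Wednesday is 2 + 4×7 = June 30.

June 30, 2213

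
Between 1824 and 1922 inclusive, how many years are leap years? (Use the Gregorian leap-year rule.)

Multiples of 4 in [1824,1922]: 25.
Of those, multiples of 100: 1 (not leap unless ÷400).
Multiples of 400: 0.
Leap years = 25 − 1 + 0 = 24.

24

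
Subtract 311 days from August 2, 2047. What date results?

September 25, 2046

−2 → Jul 31, 2047 (end of Jul, 31 days; 309 left).
−31 → Jun 30, 2047 (end of Jun, 30 days; 278 left).
−30 → May 31, 2047 (end of May, 31 days; 248 left).
−31 → Apr 30, 2047 (end of Apr, 30 days; 217 left).
−30 → Mar 31, 2047 (end of Mar, 31 days; 187 left).
−31 → Feb 28, 2047 (end of Feb, 28 days; 156 left).
−28 → Jan 31, 2047 (end of Jan, 31 days; 128 left).
−31 → Dec 31, 2046 (end of Dec, 31 days; 97 left).
−31 → Nov 30, 2046 (end of Nov, 30 days; 66 left).
−30 → Oct 31, 2046 (end of Oct, 31 days; 36 left).
−31 → Sep 30, 2046 (end of Sep, 30 days; 5 left).
−5 → Sep 25, 2046.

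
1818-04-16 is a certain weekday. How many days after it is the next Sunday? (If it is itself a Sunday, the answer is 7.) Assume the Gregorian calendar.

Apr 16, 1818 is a Thursday.
From Thursday to the next Sunday is 3 days.

3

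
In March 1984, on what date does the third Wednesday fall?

March 21, 1984

March 1, 1984 is a Thursday.
The first Wednesday is therefore March 7 (6 days later).
The third Wednesday is 7 + 2×7 = March 21.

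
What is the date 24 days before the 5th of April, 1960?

March 12, 1960

−5 → Mar 31, 1960 (end of Mar, 31 days; 19 left).
−19 → Mar 12, 1960.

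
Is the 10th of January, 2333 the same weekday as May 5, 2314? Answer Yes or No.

Yes

From May 5, 2314 to Jan 10, 2333 is 6825 days.
6825 mod 7 = 0, so they are the same weekday.
(May 5, 2314 is a Tuesday; Jan 10, 2333 is a Tuesday.)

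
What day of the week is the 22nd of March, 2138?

Doomsday rule: the anchor day for the 2100s is Sunday. For year 38: 38÷12 = 3 r 2, and 2÷4 = 0, so 3+2+0 = 5.
Sunday + 5 ≡ Friday — that's 2138's doomsday.
In March the doomsday date is Mar 14.
Mar 22 is 8 days after Mar 14; 8 mod 7 = 1, so Friday + 1 = Saturday.

Saturday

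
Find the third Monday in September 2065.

September 1, 2065 is a Tuesday.
The first Monday is therefore September 7 (6 days later).
The third Monday is 7 + 2×7 = September 21.

September 21, 2065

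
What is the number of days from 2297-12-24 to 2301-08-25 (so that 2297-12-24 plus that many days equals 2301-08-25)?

1339

Dec 24, 2297 → Dec 24, 2298: 365 days.
Dec 24, 2298 → Dec 24, 2299: 365 days.
Dec 24, 2299 → Dec 24, 2300: 365 days.
Dec 24, 2300 → Jan 24, 2301: 31 days (December has 31).
Jan 24, 2301 → Feb 24, 2301: 31 days (January has 31).
Feb 24, 2301 → Mar 24, 2301: 28 days (February has 28).
Mar 24, 2301 → Apr 24, 2301: 31 days (March has 31).
Apr 24, 2301 → May 24, 2301: 30 days (April has 30).
May 24, 2301 → Jun 24, 2301: 31 days (May has 31).
Jun 24, 2301 → Jul 24, 2301: 30 days (June has 30).
Jul 24, 2301 → Aug 24, 2301: 31 days (July has 31).
Aug 24, 2301 → Aug 25, 2301: 1 days.
Total: 1339 days.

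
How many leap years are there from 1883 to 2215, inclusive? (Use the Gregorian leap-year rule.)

Multiples of 4 in [1883,2215]: 83.
Of those, multiples of 100: 4 (not leap unless ÷400).
Multiples of 400: 1.
Leap years = 83 − 4 + 1 = 80.

80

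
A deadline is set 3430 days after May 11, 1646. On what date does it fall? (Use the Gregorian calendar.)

+365 (one year) → May 11, 1647 (3065 left).
+366 (one year; includes Feb 29, 1648) → May 11, 1648 (2699 left).
+365 (one year) → May 11, 1649 (2334 left).
+365 (one year) → May 11, 1650 (1969 left).
+365 (one year) → May 11, 1651 (1604 left).
+366 (one year; includes Feb 29, 1652) → May 11, 1652 (1238 left).
+365 (one year) → May 11, 1653 (873 left).
+365 (one year) → May 11, 1654 (508 left).
+365 (one year) → May 11, 1655 (143 left).
May has 31 days: +21 → Jun 1, 1655 (122 left).
Jun has 30 days: +30 → Jul 1, 1655 (92 left).
Jul has 31 days: +31 → Aug 1, 1655 (61 left).
Aug has 31 days: +31 → Sep 1, 1655 (30 left).
Sep has 30 days: +30 → Oct 1, 1655 (0 left).

October 1, 1655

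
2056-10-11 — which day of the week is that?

January 1, 2056 is a Saturday.
Jan 1, 2056 → Feb 1, 2056: 31 days (January has 31).
Feb 1, 2056 → Mar 1, 2056: 29 days (February has 29).
Mar 1, 2056 → Apr 1, 2056: 31 days (March has 31).
Apr 1, 2056 → May 1, 2056: 30 days (April has 30).
May 1, 2056 → Jun 1, 2056: 31 days (May has 31).
Jun 1, 2056 → Jul 1, 2056: 30 days (June has 30).
Jul 1, 2056 → Aug 1, 2056: 31 days (July has 31).
Aug 1, 2056 → Sep 1, 2056: 31 days (August has 31).
Sep 1, 2056 → Oct 1, 2056: 30 days (September has 30).
Oct 1, 2056 → Oct 11, 2056: 10 days.
Total: 284 days.
284 mod 7 = 4, so Saturday + 4 = Wednesday.

Wednesday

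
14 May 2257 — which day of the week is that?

Doomsday rule: the anchor day for the 2200s is Friday. For year 57: 57÷12 = 4 r 9, and 9÷4 = 2, so 4+9+2 = 15.
Friday + 15 ≡ Saturday — that's 2257's doomsday.
In May the doomsday date is May 9.
May 14 is 5 days after May 9; 5 mod 7 = 5, so Saturday + 5 = Thursday.

Thursday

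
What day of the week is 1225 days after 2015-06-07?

Sunday

First find the weekday of Jun 7, 2015. Doomsday rule: the anchor day for the 2000s is Tuesday. For year 15: 15÷12 = 1 r 3, and 3÷4 = 0, so 1+3+0 = 4.
Tuesday + 4 ≡ Saturday — that's 2015's doomsday.
In June the doomsday date is Jun 6.
Jun 7 is 1 day after Jun 6; 1 mod 7 = 1, so Saturday + 1 = Sunday.
1225 mod 7 = 0, so 1225 days after a Sunday is Sunday + 0 = Sunday.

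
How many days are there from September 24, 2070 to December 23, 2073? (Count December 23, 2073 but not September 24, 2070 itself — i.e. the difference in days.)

1186

Sep 24, 2070 → Sep 24, 2071: 365 days.
Sep 24, 2071 → Sep 24, 2072: 366 days (Feb 29, 2072 is in that span).
Sep 24, 2072 → Sep 24, 2073: 365 days.
Sep 24, 2073 → Oct 24, 2073: 30 days (September has 30).
Oct 24, 2073 → Nov 24, 2073: 31 days (October has 31).
Nov 24, 2073 → Dec 23, 2073: 29 days.
Total: 1186 days.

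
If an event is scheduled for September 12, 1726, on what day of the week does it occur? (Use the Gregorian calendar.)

Doomsday rule: the anchor day for the 1700s is Sunday. For year 26: 26÷12 = 2 r 2, and 2÷4 = 0, so 2+2+0 = 4.
Sunday + 4 ≡ Thursday — that's 1726's doomsday.
In September the doomsday date is Sep 5.
Sep 12 is 7 days after Sep 5; 7 mod 7 = 0, so Thursday + 0 = Thursday.

Thursday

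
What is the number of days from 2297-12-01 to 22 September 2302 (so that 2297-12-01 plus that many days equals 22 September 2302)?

1755

Dec 1, 2297 → Dec 1, 2298: 365 days.
Dec 1, 2298 → Dec 1, 2299: 365 days.
Dec 1, 2299 → Dec 1, 2300: 365 days.
Dec 1, 2300 → Dec 1, 2301: 365 days.
Dec 1, 2301 → Jan 1, 2302: 31 days (December has 31).
Jan 1, 2302 → Feb 1, 2302: 31 days (January has 31).
Feb 1, 2302 → Mar 1, 2302: 28 days (February has 28).
Mar 1, 2302 → Apr 1, 2302: 31 days (March has 31).
Apr 1, 2302 → May 1, 2302: 30 days (April has 30).
May 1, 2302 → Jun 1, 2302: 31 days (May has 31).
Jun 1, 2302 → Jul 1, 2302: 30 days (June has 30).
Jul 1, 2302 → Aug 1, 2302: 31 days (July has 31).
Aug 1, 2302 → Sep 1, 2302: 31 days (August has 31).
Sep 1, 2302 → Sep 22, 2302: 21 days.
Total: 1755 days.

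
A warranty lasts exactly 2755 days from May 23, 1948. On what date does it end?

+365 (one year) → May 23, 1949 (2390 left).
+365 (one year) → May 23, 1950 (2025 left).
+365 (one year) → May 23, 1951 (1660 left).
+366 (one year; includes Feb 29, 1952) → May 23, 1952 (1294 left).
+365 (one year) → May 23, 1953 (929 left).
+365 (one year) → May 23, 1954 (564 left).
+365 (one year) → May 23, 1955 (199 left).
May has 31 days: +9 → Jun 1, 1955 (190 left).
Jun has 30 days: +30 → Jul 1, 1955 (160 left).
Jul has 31 days: +31 → Aug 1, 1955 (129 left).
Aug has 31 days: +31 → Sep 1, 1955 (98 left).
Sep has 30 days: +30 → Oct 1, 1955 (68 left).
Oct has 31 days: +31 → Nov 1, 1955 (37 left).
Nov has 30 days: +30 → Dec 1, 1955 (7 left).
+7 → Dec 8, 1955.

December 8, 1955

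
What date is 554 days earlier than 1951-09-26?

−365 (one year) → Sep 26, 1950 (189 left).
−26 → Aug 31, 1950 (end of Aug, 31 days; 163 left).
−31 → Jul 31, 1950 (end of Jul, 31 days; 132 left).
−31 → Jun 30, 1950 (end of Jun, 30 days; 101 left).
−30 → May 31, 1950 (end of May, 31 days; 71 left).
−31 → Apr 30, 1950 (end of Apr, 30 days; 40 left).
−30 → Mar 31, 1950 (end of Mar, 31 days; 10 left).
−10 → Mar 21, 1950.

March 21, 1950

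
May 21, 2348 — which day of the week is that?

Doomsday rule: the anchor day for the 2300s is Wednesday. For year 48: 48÷12 = 4 r 0, and 0÷4 = 0, so 4+0+0 = 4.
Wednesday + 4 ≡ Sunday — that's 2348's doomsday.
In May the doomsday date is May 9.
May 21 is 12 days after May 9; 12 mod 7 = 5, so Sunday + 5 = Friday.

Friday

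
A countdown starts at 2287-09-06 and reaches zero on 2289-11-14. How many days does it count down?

800

Sep 6, 2287 → Sep 6, 2288: 366 days (Feb 29, 2288 is in that span).
Sep 6, 2288 → Sep 6, 2289: 365 days.
Sep 6, 2289 → Oct 6, 2289: 30 days (September has 30).
Oct 6, 2289 → Nov 6, 2289: 31 days (October has 31).
Nov 6, 2289 → Nov 14, 2289: 8 days.
Total: 800 days.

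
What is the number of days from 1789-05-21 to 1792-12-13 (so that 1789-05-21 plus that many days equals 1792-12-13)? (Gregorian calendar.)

1302

May 21, 1789 → May 21, 1790: 365 days.
May 21, 1790 → May 21, 1791: 365 days.
May 21, 1791 → May 21, 1792: 366 days (Feb 29, 1792 is in that span).
May 21, 1792 → Jun 21, 1792: 31 days (May has 31).
Jun 21, 1792 → Jul 21, 1792: 30 days (June has 30).
Jul 21, 1792 → Aug 21, 1792: 31 days (July has 31).
Aug 21, 1792 → Sep 21, 1792: 31 days (August has 31).
Sep 21, 1792 → Oct 21, 1792: 30 days (September has 30).
Oct 21, 1792 → Nov 21, 1792: 31 days (October has 31).
Nov 21, 1792 → Dec 13, 1792: 22 days.
Total: 1302 days.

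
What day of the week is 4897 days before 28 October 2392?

Oct 28, 2392 is a Wednesday.
4897 mod 7 = 4, so 4897 days before a Wednesday is Wednesday − 4 = Saturday.

Saturday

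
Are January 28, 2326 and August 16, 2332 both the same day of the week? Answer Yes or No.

From Jan 28, 2326 to Aug 16, 2332 is 2392 days.
2392 mod 7 = 5, so they are different weekdays.
(Jan 28, 2326 is a Thursday; Aug 16, 2332 is a Tuesday.)

No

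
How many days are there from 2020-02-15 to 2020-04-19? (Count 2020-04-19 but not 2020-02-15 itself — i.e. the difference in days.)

64

Feb 15, 2020 → Mar 15, 2020: 29 days (February has 29).
Mar 15, 2020 → Apr 15, 2020: 31 days (March has 31).
Apr 15, 2020 → Apr 19, 2020: 4 days.
Total: 64 days.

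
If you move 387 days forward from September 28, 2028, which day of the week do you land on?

Sep 28, 2028 is a Thursday.
387 mod 7 = 2, so 387 days after a Thursday is Thursday + 2 = Saturday.

Saturday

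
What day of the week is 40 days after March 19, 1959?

Tuesday

First find the weekday of Mar 19, 1959. Doomsday rule: the anchor day for the 1900s is Wednesday. For year 59: 59÷12 = 4 r 11, and 11÷4 = 2, so 4+11+2 = 17.
Wednesday + 17 ≡ Saturday — that's 1959's doomsday.
In March the doomsday date is Mar 14.
Mar 19 is 5 days after Mar 14; 5 mod 7 = 5, so Saturday + 5 = Thursday.
40 mod 7 = 5, so 40 days after a Thursday is Thursday + 5 = Tuesday.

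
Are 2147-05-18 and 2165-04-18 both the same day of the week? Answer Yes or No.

Yes

From May 18, 2147 to Apr 18, 2165 is 6545 days.
6545 mod 7 = 0, so they are the same weekday.
(May 18, 2147 is a Thursday; Apr 18, 2165 is a Thursday.)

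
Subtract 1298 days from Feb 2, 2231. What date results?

−365 (one year) → Feb 2, 2230 (933 left).
−365 (one year) → Feb 2, 2229 (568 left).
−366 (one year; includes Feb 29, 2228) → Feb 2, 2228 (202 left).
−2 → Jan 31, 2228 (end of Jan, 31 days; 200 left).
−31 → Dec 31, 2227 (end of Dec, 31 days; 169 left).
−31 → Nov 30, 2227 (end of Nov, 30 days; 138 left).
−30 → Oct 31, 2227 (end of Oct, 31 days; 108 left).
−31 → Sep 30, 2227 (end of Sep, 30 days; 77 left).
−30 → Aug 31, 2227 (end of Aug, 31 days; 47 left).
−31 → Jul 31, 2227 (end of Jul, 31 days; 16 left).
−16 → Jul 15, 2227.

July 15, 2227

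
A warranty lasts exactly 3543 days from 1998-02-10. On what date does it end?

+365 (one year) → Feb 10, 1999 (3178 left).
+365 (one year) → Feb 10, 2000 (2813 left).
+366 (one year; includes Feb 29, 2000) → Feb 10, 2001 (2447 left).
+365 (one year) → Feb 10, 2002 (2082 left).
+365 (one year) → Feb 10, 2003 (1717 left).
+365 (one year) → Feb 10, 2004 (1352 left).
+366 (one year; includes Feb 29, 2004) → Feb 10, 2005 (986 left).
+365 (one year) → Feb 10, 2006 (621 left).
+365 (one year) → Feb 10, 2007 (256 left).
Feb has 28 days: +19 → Mar 1, 2007 (237 left).
Mar has 31 days: +31 → Apr 1, 2007 (206 left).
Apr has 30 days: +30 → May 1, 2007 (176 left).
May has 31 days: +31 → Jun 1, 2007 (145 left).
Jun has 30 days: +30 → Jul 1, 2007 (115 left).
Jul has 31 days: +31 → Aug 1, 2007 (84 left).
Aug has 31 days: +31 → Sep 1, 2007 (53 left).
Sep has 30 days: +30 → Oct 1, 2007 (23 left).
+23 → Oct 24, 2007.

October 24, 2007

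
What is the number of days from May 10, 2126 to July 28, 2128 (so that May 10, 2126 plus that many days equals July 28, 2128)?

810

May 10, 2126 → May 10, 2127: 365 days.
May 10, 2127 → May 10, 2128: 366 days (Feb 29, 2128 is in that span).
May 10, 2128 → Jun 10, 2128: 31 days (May has 31).
Jun 10, 2128 → Jul 10, 2128: 30 days (June has 30).
Jul 10, 2128 → Jul 28, 2128: 18 days.
Total: 810 days.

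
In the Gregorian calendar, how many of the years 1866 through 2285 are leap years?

Multiples of 4 in [1866,2285]: 105.
Of those, multiples of 100: 4 (not leap unless ÷400).
Multiples of 400: 1.
Leap years = 105 − 4 + 1 = 102.

102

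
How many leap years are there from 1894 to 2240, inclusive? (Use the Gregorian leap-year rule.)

Multiples of 4 in [1894,2240]: 87.
Of those, multiples of 100: 4 (not leap unless ÷400).
Multiples of 400: 1.
Leap years = 87 − 4 + 1 = 84.

84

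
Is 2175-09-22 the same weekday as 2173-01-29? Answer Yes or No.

Yes

From Jan 29, 2173 to Sep 22, 2175 is 966 days.
966 mod 7 = 0, so they are the same weekday.
(Jan 29, 2173 is a Friday; Sep 22, 2175 is a Friday.)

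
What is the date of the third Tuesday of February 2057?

February 1, 2057 is a Thursday.
The first Tuesday is therefore February 6 (5 days later).
The third Tuesday is 6 + 2×7 = February 20.

February 20, 2057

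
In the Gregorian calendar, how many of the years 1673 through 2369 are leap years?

168

Multiples of 4 in [1673,2369]: 174.
Of those, multiples of 100: 7 (not leap unless ÷400).
Multiples of 400: 1.
Leap years = 174 − 7 + 1 = 168.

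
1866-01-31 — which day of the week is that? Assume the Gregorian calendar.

Wednesday

Doomsday rule: the anchor day for the 1800s is Friday. For year 66: 66÷12 = 5 r 6, and 6÷4 = 1, so 5+6+1 = 12.
Friday + 12 ≡ Wednesday — that's 1866's doomsday.
In January the doomsday date is Jan 3 (1866 is not a leap year).
Jan 31 is 28 days after Jan 3; 28 mod 7 = 0, so Wednesday + 0 = Wednesday.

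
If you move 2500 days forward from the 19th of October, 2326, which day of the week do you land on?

Oct 19, 2326 is a Tuesday.
2500 mod 7 = 1, so 2500 days after a Tuesday is Tuesday + 1 = Wednesday.

Wednesday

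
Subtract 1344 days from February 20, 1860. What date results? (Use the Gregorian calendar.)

June 16, 1856

−365 (one year) → Feb 20, 1859 (979 left).
−365 (one year) → Feb 20, 1858 (614 left).
−365 (one year) → Feb 20, 1857 (249 left).
−20 → Jan 31, 1857 (end of Jan, 31 days; 229 left).
−31 → Dec 31, 1856 (end of Dec, 31 days; 198 left).
−31 → Nov 30, 1856 (end of Nov, 30 days; 167 left).
−30 → Oct 31, 1856 (end of Oct, 31 days; 137 left).
−31 → Sep 30, 1856 (end of Sep, 30 days; 106 left).
−30 → Aug 31, 1856 (end of Aug, 31 days; 76 left).
−31 → Jul 31, 1856 (end of Jul, 31 days; 45 left).
−31 → Jun 30, 1856 (end of Jun, 30 days; 14 left).
−14 → Jun 16, 1856.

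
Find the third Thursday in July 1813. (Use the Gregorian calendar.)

July 15, 1813

July 1, 1813 is a Thursday.
The first Thursday is therefore July 1 (same day).
The third Thursday is 1 + 2×7 = July 15.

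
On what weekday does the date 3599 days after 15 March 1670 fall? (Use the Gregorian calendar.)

Sunday

Mar 15, 1670 is a Saturday.
3599 mod 7 = 1, so 3599 days after a Saturday is Saturday + 1 = Sunday.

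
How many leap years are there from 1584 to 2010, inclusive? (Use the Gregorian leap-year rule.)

Multiples of 4 in [1584,2010]: 107.
Of those, multiples of 100: 5 (not leap unless ÷400).
Multiples of 400: 2.
Leap years = 107 − 5 + 2 = 104.

104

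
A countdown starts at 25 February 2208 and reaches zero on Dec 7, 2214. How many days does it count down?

2477

Feb 25, 2208 → Feb 25, 2209: 366 days (Feb 29, 2208 is in that span).
Feb 25, 2209 → Feb 25, 2210: 365 days.
Feb 25, 2210 → Feb 25, 2211: 365 days.
Feb 25, 2211 → Feb 25, 2212: 365 days.
Feb 25, 2212 → Feb 25, 2213: 366 days (Feb 29, 2212 is in that span).
Feb 25, 2213 → Feb 25, 2214: 365 days.
Feb 25, 2214 → Mar 25, 2214: 28 days (February has 28).
Mar 25, 2214 → Apr 25, 2214: 31 days (March has 31).
Apr 25, 2214 → May 25, 2214: 30 days (April has 30).
May 25, 2214 → Jun 25, 2214: 31 days (May has 31).
Jun 25, 2214 → Jul 25, 2214: 30 days (June has 30).
Jul 25, 2214 → Aug 25, 2214: 31 days (July has 31).
Aug 25, 2214 → Sep 25, 2214: 31 days (August has 31).
Sep 25, 2214 → Oct 25, 2214: 30 days (September has 30).
Oct 25, 2214 → Nov 25, 2214: 31 days (October has 31).
Nov 25, 2214 → Dec 7, 2214: 12 days.
Total: 2477 days.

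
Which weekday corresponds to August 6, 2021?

Doomsday rule: the anchor day for the 2000s is Tuesday. For year 21: 21÷12 = 1 r 9, and 9÷4 = 2, so 1+9+2 = 12.
Tuesday + 12 ≡ Sunday — that's 2021's doomsday.
In August the doomsday date is Aug 8.
Aug 6 is 2 days before Aug 8; 2 mod 7 = 2, so Sunday − 2 = Friday.

Friday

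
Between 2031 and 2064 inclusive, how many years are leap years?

9

Multiples of 4 in [2031,2064]: 9.
Of those, multiples of 100: 0 (not leap unless ÷400).
Multiples of 400: 0.
Leap years = 9 − 0 + 0 = 9.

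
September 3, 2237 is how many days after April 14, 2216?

Apr 14, 2216 → Apr 14, 2217: 365 days.
Apr 14, 2217 → Apr 14, 2218: 365 days.
Apr 14, 2218 → Apr 14, 2219: 365 days.
Apr 14, 2219 → Apr 14, 2220: 366 days (Feb 29, 2220 is in that span).
Apr 14, 2220 → Apr 14, 2221: 365 days.
Apr 14, 2221 → Apr 14, 2222: 365 days.
Apr 14, 2222 → Apr 14, 2223: 365 days.
Apr 14, 2223 → Apr 14, 2224: 366 days (Feb 29, 2224 is in that span).
Apr 14, 2224 → Apr 14, 2225: 365 days.
Apr 14, 2225 → Apr 14, 2226: 365 days.
Apr 14, 2226 → Apr 14, 2227: 365 days.
Apr 14, 2227 → Apr 14, 2228: 366 days (Feb 29, 2228 is in that span).
Apr 14, 2228 → Apr 14, 2229: 365 days.
Apr 14, 2229 → Apr 14, 2230: 365 days.
Apr 14, 2230 → Apr 14, 2231: 365 days.
Apr 14, 2231 → Apr 14, 2232: 366 days (Feb 29, 2232 is in that span).
Apr 14, 2232 → Apr 14, 2233: 365 days.
Apr 14, 2233 → Apr 14, 2234: 365 days.
Apr 14, 2234 → Apr 14, 2235: 365 days.
Apr 14, 2235 → Apr 14, 2236: 366 days (Feb 29, 2236 is in that span).
Apr 14, 2236 → Apr 14, 2237: 365 days.
Apr 14, 2237 → May 14, 2237: 30 days (April has 30).
May 14, 2237 → Jun 14, 2237: 31 days (May has 31).
Jun 14, 2237 → Jul 14, 2237: 30 days (June has 30).
Jul 14, 2237 → Aug 14, 2237: 31 days (July has 31).
Aug 14, 2237 → Sep 3, 2237: 20 days.
Total: 7812 days.

7812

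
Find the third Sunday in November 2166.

November 1, 2166 is a Saturday.
The first Sunday is therefore November 2 (1 days later).
The third Sunday is 2 + 2×7 = November 16.

November 16, 2166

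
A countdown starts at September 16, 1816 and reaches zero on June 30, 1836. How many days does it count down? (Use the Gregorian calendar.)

7227

Sep 16, 1816 → Sep 16, 1817: 365 days.
Sep 16, 1817 → Sep 16, 1818: 365 days.
Sep 16, 1818 → Sep 16, 1819: 365 days.
Sep 16, 1819 → Sep 16, 1820: 366 days (Feb 29, 1820 is in that span).
Sep 16, 1820 → Sep 16, 1821: 365 days.
Sep 16, 1821 → Sep 16, 1822: 365 days.
Sep 16, 1822 → Sep 16, 1823: 365 days.
Sep 16, 1823 → Sep 16, 1824: 366 days (Feb 29, 1824 is in that span).
Sep 16, 1824 → Sep 16, 1825: 365 days.
Sep 16, 1825 → Sep 16, 1826: 365 days.
Sep 16, 1826 → Sep 16, 1827: 365 days.
Sep 16, 1827 → Sep 16, 1828: 366 days (Feb 29, 1828 is in that span).
Sep 16, 1828 → Sep 16, 1829: 365 days.
Sep 16, 1829 → Sep 16, 1830: 365 days.
Sep 16, 1830 → Sep 16, 1831: 365 days.
Sep 16, 1831 → Sep 16, 1832: 366 days (Feb 29, 1832 is in that span).
Sep 16, 1832 → Sep 16, 1833: 365 days.
Sep 16, 1833 → Sep 16, 1834: 365 days.
Sep 16, 1834 → Sep 16, 1835: 365 days.
Sep 16, 1835 → Oct 16, 1835: 30 days (September has 30).
Oct 16, 1835 → Nov 16, 1835: 31 days (October has 31).
Nov 16, 1835 → Dec 16, 1835: 30 days (November has 30).
Dec 16, 1835 → Jan 16, 1836: 31 days (December has 31).
Jan 16, 1836 → Feb 16, 1836: 31 days (January has 31).
Feb 16, 1836 → Mar 16, 1836: 29 days (February has 29).
Mar 16, 1836 → Apr 16, 1836: 31 days (March has 31).
Apr 16, 1836 → May 16, 1836: 30 days (April has 30).
May 16, 1836 → Jun 16, 1836: 31 days (May has 31).
Jun 16, 1836 → Jun 30, 1836: 14 days.
Total: 7227 days.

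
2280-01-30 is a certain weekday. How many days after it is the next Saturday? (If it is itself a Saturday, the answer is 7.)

Jan 30, 2280 is a Friday.
From Friday to the next Saturday is 1 day.

1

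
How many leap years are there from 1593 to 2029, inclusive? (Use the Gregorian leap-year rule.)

106

Multiples of 4 in [1593,2029]: 109.
Of those, multiples of 100: 5 (not leap unless ÷400).
Multiples of 400: 2.
Leap years = 109 − 5 + 2 = 106.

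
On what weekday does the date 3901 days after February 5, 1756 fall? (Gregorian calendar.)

First find the weekday of Feb 5, 1756. Doomsday rule: the anchor day for the 1700s is Sunday. For year 56: 56÷12 = 4 r 8, and 8÷4 = 2, so 4+8+2 = 14.
Sunday + 14 ≡ Sunday — that's 1756's doomsday.
In February the doomsday date is Feb 29 (1756 is a leap year (divisible by 4)).
Feb 5 is 24 days before Feb 29; 24 mod 7 = 3, so Sunday − 3 = Thursday.
3901 mod 7 = 2, so 3901 days after a Thursday is Thursday + 2 = Saturday.

Saturday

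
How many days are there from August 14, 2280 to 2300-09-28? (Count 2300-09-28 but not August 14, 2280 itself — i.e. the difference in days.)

7349

Aug 14, 2280 → Aug 14, 2281: 365 days.
Aug 14, 2281 → Aug 14, 2282: 365 days.
Aug 14, 2282 → Aug 14, 2283: 365 days.
Aug 14, 2283 → Aug 14, 2284: 366 days (Feb 29, 2284 is in that span).
Aug 14, 2284 → Aug 14, 2285: 365 days.
Aug 14, 2285 → Aug 14, 2286: 365 days.
Aug 14, 2286 → Aug 14, 2287: 365 days.
Aug 14, 2287 → Aug 14, 2288: 366 days (Feb 29, 2288 is in that span).
Aug 14, 2288 → Aug 14, 2289: 365 days.
Aug 14, 2289 → Aug 14, 2290: 365 days.
Aug 14, 2290 → Aug 14, 2291: 365 days.
Aug 14, 2291 → Aug 14, 2292: 366 days (Feb 29, 2292 is in that span).
Aug 14, 2292 → Aug 14, 2293: 365 days.
Aug 14, 2293 → Aug 14, 2294: 365 days.
Aug 14, 2294 → Aug 14, 2295: 365 days.
Aug 14, 2295 → Aug 14, 2296: 366 days (Feb 29, 2296 is in that span).
Aug 14, 2296 → Aug 14, 2297: 365 days.
Aug 14, 2297 → Aug 14, 2298: 365 days.
Aug 14, 2298 → Aug 14, 2299: 365 days.
Aug 14, 2299 → Aug 14, 2300: 365 days.
Aug 14, 2300 → Sep 14, 2300: 31 days (August has 31).
Sep 14, 2300 → Sep 28, 2300: 14 days.
Total: 7349 days.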